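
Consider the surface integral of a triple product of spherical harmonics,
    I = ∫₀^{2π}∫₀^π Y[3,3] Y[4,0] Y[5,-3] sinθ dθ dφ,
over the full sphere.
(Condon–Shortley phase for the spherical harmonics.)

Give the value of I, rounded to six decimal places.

Checks pass: Σm=0; 12 even; l₃=5∈[1,7].
(2·3+1)(2·4+1)(2·5+1) = 693
Δ: 2! 4! 6! / 13! → 1/180180
sum: t=0:+1/576 t=1:−1/144 t=2:+1/576 = -1/288
3j²(3 4 5; 0 0 0) = Δ·Π!·Σ² = 20/1001  (sign +1)
sum: t=0:+1/2304 = 1/2304
3j²(3 4 5; 3 0 -3) = Δ·Π!·Σ² = 5/143  (sign +1)
combine: 4πI² = 693·20/1001·5/143 = 900/1859
take √, sign +1: I = 0.19628026

0.196280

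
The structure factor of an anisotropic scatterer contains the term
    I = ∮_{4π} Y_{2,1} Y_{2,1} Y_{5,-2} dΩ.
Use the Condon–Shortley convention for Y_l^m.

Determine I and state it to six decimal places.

0.000000

|2−2|≤5≤2+2 violated ⇒ I = 0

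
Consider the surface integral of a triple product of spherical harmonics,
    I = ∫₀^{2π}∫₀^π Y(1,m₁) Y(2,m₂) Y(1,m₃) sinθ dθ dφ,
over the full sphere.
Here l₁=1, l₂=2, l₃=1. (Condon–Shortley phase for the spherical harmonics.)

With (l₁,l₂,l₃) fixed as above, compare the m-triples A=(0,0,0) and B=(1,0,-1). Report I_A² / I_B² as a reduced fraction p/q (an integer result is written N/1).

l's match ⇒ only the (l;m) 3-j factors differ between A and B.
A: triangle coeff Δ(1,2,1) = 1/30; Σ_t [1,1]: t=1:−1/1 = -1/1; (3j)²=2/15 [(1 2 1; 0 0 0)], sign=+1
B: triangle coeff Δ(1,2,1) = 1/30; Σ_t [0,0]: t=0:+1/4 = 1/4; (3j)²=1/30 [(1 2 1; 1 0 -1)], sign=+1
I_A²/I_B² = (2/15)/(1/30) = 4/1

4/1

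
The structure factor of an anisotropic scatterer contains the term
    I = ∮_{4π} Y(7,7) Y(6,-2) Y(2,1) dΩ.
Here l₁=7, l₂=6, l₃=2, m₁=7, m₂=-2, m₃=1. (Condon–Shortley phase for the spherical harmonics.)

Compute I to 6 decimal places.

7 − 2 + 1 = 6 ≠ 0: azimuthal integral kills it; I = 0

0.000000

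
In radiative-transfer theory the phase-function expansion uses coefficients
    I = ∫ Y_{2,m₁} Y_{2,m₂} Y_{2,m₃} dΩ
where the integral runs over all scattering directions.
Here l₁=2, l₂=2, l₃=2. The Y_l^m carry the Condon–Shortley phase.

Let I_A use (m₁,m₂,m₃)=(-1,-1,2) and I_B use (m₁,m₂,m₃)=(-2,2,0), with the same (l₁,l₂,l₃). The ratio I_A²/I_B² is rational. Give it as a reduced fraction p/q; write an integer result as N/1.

3/2

Shared (l₁,l₂,l₃)=(2,2,2): N and (l;000)² cancel in I_A²/I_B².
A: Δ = 2!·2!·2!/7! = 1/630; Racah Σ t=1..1: t=1:−1/4 = -1/4; ⇒ 3j(2 2 2; -1 -1 2)² = 3/35, sgn -1
B: Δ = 2!·2!·2!/7! = 1/630; Racah Σ t=2..2: t=2:+1/8 = 1/8; ⇒ 3j(2 2 2; -2 2 0)² = 2/35, sgn +1
I_A²/I_B² = (3/35)/(2/35) = 3/2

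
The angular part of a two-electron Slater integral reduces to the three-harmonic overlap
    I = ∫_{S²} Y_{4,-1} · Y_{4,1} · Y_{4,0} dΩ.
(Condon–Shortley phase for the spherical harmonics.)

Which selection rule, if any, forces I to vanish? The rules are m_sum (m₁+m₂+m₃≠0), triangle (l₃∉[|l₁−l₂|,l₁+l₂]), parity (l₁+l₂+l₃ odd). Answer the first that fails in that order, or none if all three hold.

m₁+m₂+m₃ = -1 + 1 + 0 = 0  ✓
triangle: |4−4|=0 ≤ l₃=4 ≤ 4+4=8  ✓
parity: l₁+l₂+l₃ = 12 is even  ✓

none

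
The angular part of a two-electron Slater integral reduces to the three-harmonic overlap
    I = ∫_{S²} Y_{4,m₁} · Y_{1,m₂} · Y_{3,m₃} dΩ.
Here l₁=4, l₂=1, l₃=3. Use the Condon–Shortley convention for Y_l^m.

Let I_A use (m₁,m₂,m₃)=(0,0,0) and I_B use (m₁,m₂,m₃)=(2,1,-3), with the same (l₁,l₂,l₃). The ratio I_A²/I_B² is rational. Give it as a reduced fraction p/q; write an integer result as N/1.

16/1

Same 4,1,3: normalisation and zero-m 3j drop out of the ratio.
A: Δ: 2! 6! 0! / 9! → 1/252; sum: t=1:−1/36 = -1/36; 3j²(4 1 3; 0 0 0) = Δ·Π!·Σ² = 4/63  (sign +1)
B: Δ: 2! 6! 0! / 9! → 1/252; sum: t=2:+1/1440 = 1/1440; 3j²(4 1 3; 2 1 -3) = Δ·Π!·Σ² = 1/252  (sign +1)
I_A²/I_B² = (4/63)/(1/252) = 16/1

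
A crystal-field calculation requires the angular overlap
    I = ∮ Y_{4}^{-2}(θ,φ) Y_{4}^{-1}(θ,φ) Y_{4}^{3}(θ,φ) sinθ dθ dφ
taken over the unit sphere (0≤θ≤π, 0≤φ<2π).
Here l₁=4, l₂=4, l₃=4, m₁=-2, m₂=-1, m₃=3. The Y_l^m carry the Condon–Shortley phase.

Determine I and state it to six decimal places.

-0.063661

m-sum 0 ✓  L=12 even ✓  0≤4≤8 ✓
Π(2lᵢ+1) = 9×9×9 = 729
triangle coeff Δ(4,4,4) = 1/450450
Σ_t [0,4]: t=0:+1/13824 t=1:−1/216 t=2:+1/64 t=3:−1/216 t=4:+1/13824 = 5/768
(3j)²=18/1001 [(4 4 4; 0 0 0)], sign=+1
Σ_t [2,3]: t=2:+1/576 t=3:−1/864 = 1/1728
(3j)²=5/1287 [(4 4 4; -2 -1 3)], sign=-1
⇒ 4πI² = 7290/143143
I = (-1)√(7290/143143/(4π)) = -0.06366105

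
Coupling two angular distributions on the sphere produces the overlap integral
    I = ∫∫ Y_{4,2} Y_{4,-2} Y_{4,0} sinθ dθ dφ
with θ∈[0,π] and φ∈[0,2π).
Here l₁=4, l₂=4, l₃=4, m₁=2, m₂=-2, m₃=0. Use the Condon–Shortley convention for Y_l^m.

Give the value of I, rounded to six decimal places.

-0.083698

Checks pass: Σm=0; 12 even; l₃=4∈[0,8].
(2·4+1)(2·4+1)(2·4+1) = 729
Δ: 4! 4! 4! / 13! → 1/450450
sum: t=0:+1/13824 t=1:−1/216 t=2:+1/64 t=3:−1/216 t=4:+1/13824 = 5/768
3j²(4 4 4; 0 0 0) = Δ·Π!·Σ² = 18/1001  (sign +1)
sum: t=0:+1/384 t=1:−1/216 t=2:+1/2304 = -11/6912
3j²(4 4 4; 2 -2 0) = Δ·Π!·Σ² = 11/1638  (sign -1)
combine: 4πI² = 729·18/1001·11/1638 = 729/8281
take √, sign -1: I = -0.08369845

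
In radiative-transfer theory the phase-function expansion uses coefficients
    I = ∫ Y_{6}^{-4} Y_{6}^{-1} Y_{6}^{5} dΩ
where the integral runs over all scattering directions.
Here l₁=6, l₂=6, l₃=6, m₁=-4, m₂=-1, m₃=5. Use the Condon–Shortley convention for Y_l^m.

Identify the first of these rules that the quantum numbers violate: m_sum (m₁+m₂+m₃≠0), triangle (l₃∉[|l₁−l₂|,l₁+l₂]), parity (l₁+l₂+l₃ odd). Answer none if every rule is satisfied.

azimuthal sum: -4 − 1 + 5 = 0  ✓
0 ≤ 6 ≤ 12 (triangle on l)  ✓
L = 6 + 6 + 6 = 18 (even)  ✓

none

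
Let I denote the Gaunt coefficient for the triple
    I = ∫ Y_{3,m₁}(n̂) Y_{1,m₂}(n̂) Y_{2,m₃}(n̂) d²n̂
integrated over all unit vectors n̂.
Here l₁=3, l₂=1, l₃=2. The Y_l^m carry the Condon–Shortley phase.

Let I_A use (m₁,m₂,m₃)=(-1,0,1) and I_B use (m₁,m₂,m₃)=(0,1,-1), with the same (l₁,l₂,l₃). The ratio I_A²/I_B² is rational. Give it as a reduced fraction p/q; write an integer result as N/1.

l's match ⇒ only the (l;m) 3-j factors differ between A and B.
A: triangle coeff Δ(3,1,2) = 1/105; Σ_t [1,1]: t=1:−1/6 = -1/6; (3j)²=8/105 [(3 1 2; -1 0 1)], sign=+1
B: triangle coeff Δ(3,1,2) = 1/105; Σ_t [2,2]: t=2:+1/12 = 1/12; (3j)²=1/35 [(3 1 2; 0 1 -1)], sign=-1
I_A²/I_B² = (8/105)/(1/35) = 8/3

8/3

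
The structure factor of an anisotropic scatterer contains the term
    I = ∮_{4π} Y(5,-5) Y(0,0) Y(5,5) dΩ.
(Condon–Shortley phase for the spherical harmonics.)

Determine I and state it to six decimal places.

m-sum 0 ✓  L=10 even ✓  5≤5≤5 ✓
Π(2lᵢ+1) = 11×1×11 = 121
triangle coeff Δ(5,0,5) = 1/11
Σ_t [0,0]: t=0:+1/14400 = 1/14400
(3j)²=1/11 [(5 0 5; 0 0 0)], sign=-1
Σ_t [0,0]: t=0:+1/3628800 = 1/3628800
(3j)²=1/11 [(5 0 5; -5 0 5)], sign=+1
⇒ 4πI² = 1/1
I = (-1)√(1/1/(4π)) = -0.28209479

-0.282095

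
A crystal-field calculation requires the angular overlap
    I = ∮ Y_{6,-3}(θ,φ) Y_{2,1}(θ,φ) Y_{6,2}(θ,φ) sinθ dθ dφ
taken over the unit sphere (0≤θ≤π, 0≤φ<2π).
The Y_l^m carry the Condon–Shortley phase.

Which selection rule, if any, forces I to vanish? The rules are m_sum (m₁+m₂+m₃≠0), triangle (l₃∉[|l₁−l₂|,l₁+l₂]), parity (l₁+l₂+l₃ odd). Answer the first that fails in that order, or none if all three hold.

m₁+m₂+m₃ = -3 + 1 + 2 = 0  ✓
triangle: |6−2|=4 ≤ l₃=6 ≤ 6+2=8  ✓
parity: l₁+l₂+l₃ = 14 is even  ✓

none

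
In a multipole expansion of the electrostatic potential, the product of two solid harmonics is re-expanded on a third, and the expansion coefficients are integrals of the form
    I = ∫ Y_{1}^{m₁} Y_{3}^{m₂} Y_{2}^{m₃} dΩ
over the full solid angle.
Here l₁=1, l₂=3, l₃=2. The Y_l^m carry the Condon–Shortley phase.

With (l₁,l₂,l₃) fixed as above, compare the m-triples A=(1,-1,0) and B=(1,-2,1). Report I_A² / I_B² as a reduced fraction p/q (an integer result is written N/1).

3/5

l's match ⇒ only the (l;m) 3-j factors differ between A and B.
A: triangle coeff Δ(1,3,2) = 1/105; Σ_t [0,0]: t=0:+1/8 = 1/8; (3j)²=2/35 [(1 3 2; 1 -1 0)], sign=+1
B: triangle coeff Δ(1,3,2) = 1/105; Σ_t [0,0]: t=0:+1/12 = 1/12; (3j)²=2/21 [(1 3 2; 1 -2 1)], sign=-1
I_A²/I_B² = (2/35)/(2/21) = 3/5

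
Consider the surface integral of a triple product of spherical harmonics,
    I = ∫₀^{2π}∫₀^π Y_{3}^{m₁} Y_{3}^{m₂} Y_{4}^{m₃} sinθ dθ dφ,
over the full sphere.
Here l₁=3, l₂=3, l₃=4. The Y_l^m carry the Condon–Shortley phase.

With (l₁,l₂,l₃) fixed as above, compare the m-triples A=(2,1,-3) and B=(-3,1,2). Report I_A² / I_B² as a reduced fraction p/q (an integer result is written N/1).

Same 3,3,4: normalisation and zero-m 3j drop out of the ratio.
A: Δ: 2! 4! 4! / 11! → 1/34650; sum: t=0:+1/288 t=1:−1/144 = -1/288; 3j²(3 3 4; 2 1 -3) = Δ·Π!·Σ² = 1/99  (sign +1)
B: Δ: 2! 4! 4! / 11! → 1/34650; sum: t=2:+1/192 = 1/192; 3j²(3 3 4; -3 1 2) = Δ·Π!·Σ² = 3/77  (sign +1)
I_A²/I_B² = (1/99)/(3/77) = 7/27

7/27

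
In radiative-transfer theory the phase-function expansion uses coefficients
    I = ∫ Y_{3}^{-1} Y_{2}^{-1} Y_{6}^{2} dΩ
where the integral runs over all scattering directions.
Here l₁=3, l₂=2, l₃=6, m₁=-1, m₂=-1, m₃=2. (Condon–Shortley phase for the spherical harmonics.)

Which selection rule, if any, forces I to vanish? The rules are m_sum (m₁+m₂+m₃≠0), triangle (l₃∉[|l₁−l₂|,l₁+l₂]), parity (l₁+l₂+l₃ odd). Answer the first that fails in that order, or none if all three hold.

triangle

Σmᵢ = 0  ✓
l₃∈[|l₁−l₂|,l₁+l₂]=[1,5], have l₃=6  ✗
Σlᵢ = 11 ⇒ odd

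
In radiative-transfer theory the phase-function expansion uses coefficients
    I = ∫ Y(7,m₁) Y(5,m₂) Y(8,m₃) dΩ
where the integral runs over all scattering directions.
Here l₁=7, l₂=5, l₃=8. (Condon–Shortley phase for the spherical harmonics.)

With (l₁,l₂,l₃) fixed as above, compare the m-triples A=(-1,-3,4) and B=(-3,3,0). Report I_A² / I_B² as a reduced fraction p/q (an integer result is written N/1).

231/32

l's match ⇒ only the (l;m) 3-j factors differ between A and B.
A: triangle coeff Δ(7,5,8) = 1/814773960; Σ_t [0,2]: t=0:+1/92897280 t=1:−1/21772800 t=2:+1/49766400 = -1/66355200; (3j)²=63/8398 [(7 5 8; -1 -3 4)], sign=-1
B: triangle coeff Δ(7,5,8) = 1/814773960; Σ_t [2,4]: t=2:+1/232243200 t=3:−1/21772800 t=4:+1/19906560 = 1/116121600; (3j)²=48/46189 [(7 5 8; -3 3 0)], sign=+1
I_A²/I_B² = (63/8398)/(48/46189) = 231/32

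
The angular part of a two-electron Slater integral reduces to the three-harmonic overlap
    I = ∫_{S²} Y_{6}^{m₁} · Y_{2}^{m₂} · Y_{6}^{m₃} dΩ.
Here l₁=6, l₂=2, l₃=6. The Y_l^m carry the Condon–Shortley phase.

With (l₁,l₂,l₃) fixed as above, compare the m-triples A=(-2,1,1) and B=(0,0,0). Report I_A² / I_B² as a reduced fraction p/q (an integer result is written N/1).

Shared (l₁,l₂,l₃)=(6,2,6): N and (l;000)² cancel in I_A²/I_B².
A: Δ = 2!·10!·2!/15! = 1/90090; Racah Σ t=1..2: t=1:−1/60480 t=2:+1/34560 = 1/80640; ⇒ 3j(6 2 6; -2 1 1)² = 6/1001, sgn -1
B: Δ = 2!·10!·2!/15! = 1/90090; Racah Σ t=0..2: t=0:+1/69120 t=1:−1/14400 t=2:+1/69120 = -7/172800; ⇒ 3j(6 2 6; 0 0 0)² = 14/715, sgn -1
I_A²/I_B² = (6/1001)/(14/715) = 15/49

15/49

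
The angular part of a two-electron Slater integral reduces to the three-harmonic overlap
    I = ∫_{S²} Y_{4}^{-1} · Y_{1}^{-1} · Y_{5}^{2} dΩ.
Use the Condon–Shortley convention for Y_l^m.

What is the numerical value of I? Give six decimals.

Rules hold: Σm=0, L=10 even, 3≤5≤5.
N = 9·3·11 = 297
Δ = 0!·8!·2!/11! = 1/495
Racah Σ t=0..0: t=0:+1/576 = 1/576
⇒ 3j(4 1 5; 0 0 0)² = 5/99, sgn -1
Racah Σ t=0..0: t=0:+1/1440 = 1/1440
⇒ 3j(4 1 5; -1 -1 2)² = 7/165, sgn -1
4πI² = N·(3j₀)²·(3jₘ)² = 7/11
I = +1·√(0.636364/4π) = 0.22503380

0.225034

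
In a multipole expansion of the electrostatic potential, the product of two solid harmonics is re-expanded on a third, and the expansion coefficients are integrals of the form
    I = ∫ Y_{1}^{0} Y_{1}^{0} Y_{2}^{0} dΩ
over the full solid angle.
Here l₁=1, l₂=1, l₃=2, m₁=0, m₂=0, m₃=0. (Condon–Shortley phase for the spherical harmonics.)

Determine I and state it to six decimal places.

Checks pass: Σm=0; 4 even; l₃=2∈[0,2].
(2·1+1)(2·1+1)(2·2+1) = 45
Δ: 0! 2! 2! / 5! → 1/30
sum: t=0:+1/1 = 1/1
3j²(1 1 2; 0 0 0) = Δ·Π!·Σ² = 2/15  (sign +1)
(m-triple is (0,0,0) — same symbol as above.)
combine: 4πI² = 45·2/15·2/15 = 4/5
take √, sign +1: I = 0.25231325

0.252313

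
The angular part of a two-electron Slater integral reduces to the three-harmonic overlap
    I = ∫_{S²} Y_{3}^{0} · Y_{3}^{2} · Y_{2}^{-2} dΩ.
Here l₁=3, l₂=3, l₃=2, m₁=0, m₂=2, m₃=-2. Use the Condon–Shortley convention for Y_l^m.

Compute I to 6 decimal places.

Checks pass: Σm=0; 8 even; l₃=2∈[0,6].
(2·3+1)(2·3+1)(2·2+1) = 245
Δ: 4! 2! 2! / 9! → 1/3780
sum: t=1:−1/24 t=2:+1/4 t=3:−1/24 = 1/6
3j²(3 3 2; 0 0 0) = Δ·Π!·Σ² = 4/105  (sign +1)
sum: t=3:−1/24 = -1/24
3j²(3 3 2; 0 2 -2) = Δ·Π!·Σ² = 1/21  (sign -1)
combine: 4πI² = 245·4/105·1/21 = 4/9
take √, sign -1: I = -0.18806319

-0.188063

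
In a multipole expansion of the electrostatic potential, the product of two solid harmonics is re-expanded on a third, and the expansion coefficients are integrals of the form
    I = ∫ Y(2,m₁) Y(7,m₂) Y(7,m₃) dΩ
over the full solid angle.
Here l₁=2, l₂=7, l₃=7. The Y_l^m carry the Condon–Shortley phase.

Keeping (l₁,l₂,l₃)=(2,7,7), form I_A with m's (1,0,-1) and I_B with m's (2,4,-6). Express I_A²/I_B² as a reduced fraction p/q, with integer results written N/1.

7/117

Shared (l₁,l₂,l₃)=(2,7,7): N and (l;000)² cancel in I_A²/I_B².
A: Δ = 2!·2!·12!/17! = 1/185640; Racah Σ t=0..1: t=0:+1/1209600 t=1:−1/1036800 = -1/7257600; ⇒ 3j(2 7 7; 1 0 -1)² = 1/2210, sgn -1
B: Δ = 2!·2!·12!/17! = 1/185640; Racah Σ t=0..0: t=0:+1/159667200 = 1/159667200; ⇒ 3j(2 7 7; 2 4 -6)² = 9/1190, sgn -1
I_A²/I_B² = (1/2210)/(9/1190) = 7/117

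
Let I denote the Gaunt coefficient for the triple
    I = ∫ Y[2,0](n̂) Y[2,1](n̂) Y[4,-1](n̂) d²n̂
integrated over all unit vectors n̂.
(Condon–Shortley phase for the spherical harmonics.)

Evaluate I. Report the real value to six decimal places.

-0.220728

m-sum 0 ✓  L=8 even ✓  0≤4≤4 ✓
Π(2lᵢ+1) = 5×5×9 = 225
triangle coeff Δ(2,2,4) = 1/630
Σ_t [0,0]: t=0:+1/16 = 1/16
(3j)²=2/35 [(2 2 4; 0 0 0)], sign=+1
Σ_t [0,0]: t=0:+1/24 = 1/24
(3j)²=1/21 [(2 2 4; 0 1 -1)], sign=-1
⇒ 4πI² = 30/49
I = (-1)√(30/49/(4π)) = -0.22072812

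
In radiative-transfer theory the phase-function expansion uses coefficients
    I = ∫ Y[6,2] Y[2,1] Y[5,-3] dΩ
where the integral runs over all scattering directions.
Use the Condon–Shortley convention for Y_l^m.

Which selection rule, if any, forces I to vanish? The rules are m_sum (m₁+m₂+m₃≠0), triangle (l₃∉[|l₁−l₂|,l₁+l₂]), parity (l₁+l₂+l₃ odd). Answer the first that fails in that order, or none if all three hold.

azimuthal sum: 2 + 1 − 3 = 0  ✓
4 ≤ 5 ≤ 8 (triangle on l)  ✓
L = 6 + 2 + 5 = 13 (odd)  ✗

parity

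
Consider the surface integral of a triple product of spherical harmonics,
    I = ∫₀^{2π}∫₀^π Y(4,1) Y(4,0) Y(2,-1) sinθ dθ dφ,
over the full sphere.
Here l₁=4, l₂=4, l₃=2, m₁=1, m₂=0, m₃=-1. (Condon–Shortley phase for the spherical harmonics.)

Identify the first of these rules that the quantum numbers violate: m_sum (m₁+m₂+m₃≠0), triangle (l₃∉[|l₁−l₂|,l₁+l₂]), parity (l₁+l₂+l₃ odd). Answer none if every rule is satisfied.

azimuthal sum: 1 + 0 − 1 = 0  ✓
0 ≤ 2 ≤ 8 (triangle on l)  ✓
L = 4 + 4 + 2 = 10 (even)  ✓

none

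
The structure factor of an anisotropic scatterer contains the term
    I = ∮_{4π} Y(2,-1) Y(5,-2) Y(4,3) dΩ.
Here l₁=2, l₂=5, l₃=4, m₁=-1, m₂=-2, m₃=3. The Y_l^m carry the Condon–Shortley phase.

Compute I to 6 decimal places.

L=11 odd ⇒ parity kills the (l;000) factor ⇒ I = 0

0.000000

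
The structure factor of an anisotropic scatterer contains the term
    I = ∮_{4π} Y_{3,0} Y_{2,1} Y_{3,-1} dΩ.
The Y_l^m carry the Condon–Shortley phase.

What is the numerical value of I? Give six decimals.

-0.059471

m-sum 0 ✓  L=8 even ✓  1≤3≤5 ✓
Π(2lᵢ+1) = 7×5×7 = 245
triangle coeff Δ(3,2,3) = 1/3780
Σ_t [0,2]: t=0:+1/24 t=1:−1/4 t=2:+1/24 = -1/6
(3j)²=4/105 [(3 2 3; 0 0 0)], sign=+1
Σ_t [1,2]: t=1:−1/8 t=2:+1/12 = -1/24
(3j)²=1/210 [(3 2 3; 0 1 -1)], sign=-1
⇒ 4πI² = 2/45
I = (-1)√(2/45/(4π)) = -0.05947080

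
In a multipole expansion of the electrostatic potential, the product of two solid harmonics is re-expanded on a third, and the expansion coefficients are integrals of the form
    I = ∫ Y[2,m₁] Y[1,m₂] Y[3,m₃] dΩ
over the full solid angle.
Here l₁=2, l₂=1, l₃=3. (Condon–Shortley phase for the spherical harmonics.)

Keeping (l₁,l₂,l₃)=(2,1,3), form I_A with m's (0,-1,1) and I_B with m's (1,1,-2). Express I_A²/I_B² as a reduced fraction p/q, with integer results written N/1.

Shared (l₁,l₂,l₃)=(2,1,3): N and (l;000)² cancel in I_A²/I_B².
A: Δ = 0!·4!·2!/7! = 1/105; Racah Σ t=0..0: t=0:+1/8 = 1/8; ⇒ 3j(2 1 3; 0 -1 1)² = 2/35, sgn +1
B: Δ = 0!·4!·2!/7! = 1/105; Racah Σ t=0..0: t=0:+1/12 = 1/12; ⇒ 3j(2 1 3; 1 1 -2)² = 2/21, sgn -1
I_A²/I_B² = (2/35)/(2/21) = 3/5

3/5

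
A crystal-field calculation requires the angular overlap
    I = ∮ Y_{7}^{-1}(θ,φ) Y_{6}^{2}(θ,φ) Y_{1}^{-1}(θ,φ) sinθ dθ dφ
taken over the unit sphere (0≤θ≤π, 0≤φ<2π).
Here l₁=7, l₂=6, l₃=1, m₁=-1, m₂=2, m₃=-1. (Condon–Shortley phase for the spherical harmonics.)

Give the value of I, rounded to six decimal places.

Rules hold: Σm=0, L=14 even, 1≤1≤13.
N = 15·13·3 = 585
Δ = 12!·2!·0!/15! = 1/1365
Racah Σ t=6..6: t=6:+1/518400 = 1/518400
⇒ 3j(7 6 1; 0 0 0)² = 7/195, sgn -1
Racah Σ t=8..8: t=8:+1/1935360 = 1/1935360
⇒ 3j(7 6 1; -1 2 -1)² = 1/91, sgn +1
4πI² = N·(3j₀)²·(3jₘ)² = 3/13
I = -1·√(0.230769/4π) = -0.13551395

-0.135514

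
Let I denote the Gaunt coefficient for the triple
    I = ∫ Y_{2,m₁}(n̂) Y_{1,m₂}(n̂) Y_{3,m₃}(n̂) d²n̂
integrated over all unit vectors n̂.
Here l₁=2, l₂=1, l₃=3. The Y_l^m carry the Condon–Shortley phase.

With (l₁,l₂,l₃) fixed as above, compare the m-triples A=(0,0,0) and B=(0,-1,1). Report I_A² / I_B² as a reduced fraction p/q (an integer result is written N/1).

l's match ⇒ only the (l;m) 3-j factors differ between A and B.
A: triangle coeff Δ(2,1,3) = 1/105; Σ_t [0,0]: t=0:+1/4 = 1/4; (3j)²=3/35 [(2 1 3; 0 0 0)], sign=-1
B: triangle coeff Δ(2,1,3) = 1/105; Σ_t [0,0]: t=0:+1/8 = 1/8; (3j)²=2/35 [(2 1 3; 0 -1 1)], sign=+1
I_A²/I_B² = (3/35)/(2/35) = 3/2

3/2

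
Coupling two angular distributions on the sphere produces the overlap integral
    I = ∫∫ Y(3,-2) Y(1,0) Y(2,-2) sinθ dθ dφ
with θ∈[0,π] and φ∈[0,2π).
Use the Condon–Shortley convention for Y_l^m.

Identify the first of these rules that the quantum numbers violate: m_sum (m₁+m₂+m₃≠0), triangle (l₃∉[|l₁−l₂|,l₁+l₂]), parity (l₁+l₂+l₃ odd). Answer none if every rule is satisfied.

m_sum

m₁+m₂+m₃ = -2 + 0 − 2 = -4  ✗
triangle: |3−1|=2 ≤ l₃=2 ≤ 3+1=4
parity: l₁+l₂+l₃ = 6 is even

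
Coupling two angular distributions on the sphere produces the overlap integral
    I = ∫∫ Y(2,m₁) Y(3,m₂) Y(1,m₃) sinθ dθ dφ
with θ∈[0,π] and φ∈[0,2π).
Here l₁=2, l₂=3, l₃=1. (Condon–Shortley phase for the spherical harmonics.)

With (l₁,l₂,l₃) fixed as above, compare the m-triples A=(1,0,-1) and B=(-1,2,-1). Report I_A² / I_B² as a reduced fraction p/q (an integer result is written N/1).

3/10

Same 2,3,1: normalisation and zero-m 3j drop out of the ratio.
A: Δ: 4! 0! 2! / 7! → 1/105; sum: t=1:−1/12 = -1/12; 3j²(2 3 1; 1 0 -1) = Δ·Π!·Σ² = 1/35  (sign -1)
B: Δ: 4! 0! 2! / 7! → 1/105; sum: t=3:−1/12 = -1/12; 3j²(2 3 1; -1 2 -1) = Δ·Π!·Σ² = 2/21  (sign -1)
I_A²/I_B² = (1/35)/(2/21) = 3/10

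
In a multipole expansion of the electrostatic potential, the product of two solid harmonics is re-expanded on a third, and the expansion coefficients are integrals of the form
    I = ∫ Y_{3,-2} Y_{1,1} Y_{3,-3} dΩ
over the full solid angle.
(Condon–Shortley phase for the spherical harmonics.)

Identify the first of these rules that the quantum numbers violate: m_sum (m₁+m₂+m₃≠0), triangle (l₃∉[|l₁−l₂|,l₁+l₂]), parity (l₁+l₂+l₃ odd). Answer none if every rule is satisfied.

m_sum

azimuthal sum: -2 + 1 − 3 = -4  ✗
2 ≤ 3 ≤ 4 (triangle on l)
L = 3 + 1 + 3 = 7 (odd)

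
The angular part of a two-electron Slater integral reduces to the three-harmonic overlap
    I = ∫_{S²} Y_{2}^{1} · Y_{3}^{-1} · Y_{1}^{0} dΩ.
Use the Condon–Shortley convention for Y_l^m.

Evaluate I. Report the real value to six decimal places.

-0.233597

Checks pass: Σm=0; 6 even; l₃=1∈[1,5].
(2·2+1)(2·3+1)(2·1+1) = 105
Δ: 4! 0! 2! / 7! → 1/105
sum: t=2:+1/4 = 1/4
3j²(2 3 1; 0 0 0) = Δ·Π!·Σ² = 3/35  (sign -1)
sum: t=1:−1/6 = -1/6
3j²(2 3 1; 1 -1 0) = Δ·Π!·Σ² = 8/105  (sign +1)
combine: 4πI² = 105·3/35·8/105 = 24/35
take √, sign -1: I = -0.23359668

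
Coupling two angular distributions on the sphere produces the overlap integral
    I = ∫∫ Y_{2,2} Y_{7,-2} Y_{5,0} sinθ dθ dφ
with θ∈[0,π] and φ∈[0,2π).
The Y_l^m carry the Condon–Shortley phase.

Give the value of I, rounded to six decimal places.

0.127204

Rules hold: Σm=0, L=14 even, 5≤5≤9.
N = 5·15·11 = 825
Δ = 4!·0!·10!/15! = 1/15015
Racah Σ t=2..2: t=2:+1/57600 = 1/57600
⇒ 3j(2 7 5; 0 0 0)² = 21/715, sgn -1
Racah Σ t=0..0: t=0:+1/345600 = 1/345600
⇒ 3j(2 7 5; 2 -2 0)² = 6/715, sgn -1
4πI² = N·(3j₀)²·(3jₘ)² = 378/1859
I = +1·√(0.203335/4π) = 0.12720415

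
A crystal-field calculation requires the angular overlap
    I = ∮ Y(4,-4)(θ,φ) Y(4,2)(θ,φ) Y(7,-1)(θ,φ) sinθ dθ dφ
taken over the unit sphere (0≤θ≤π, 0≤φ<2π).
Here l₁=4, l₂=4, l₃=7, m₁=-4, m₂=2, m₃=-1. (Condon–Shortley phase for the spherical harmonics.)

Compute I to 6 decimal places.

0.000000

Σmᵢ = -3 ≠ 0, so the φ-integral vanishes; I = 0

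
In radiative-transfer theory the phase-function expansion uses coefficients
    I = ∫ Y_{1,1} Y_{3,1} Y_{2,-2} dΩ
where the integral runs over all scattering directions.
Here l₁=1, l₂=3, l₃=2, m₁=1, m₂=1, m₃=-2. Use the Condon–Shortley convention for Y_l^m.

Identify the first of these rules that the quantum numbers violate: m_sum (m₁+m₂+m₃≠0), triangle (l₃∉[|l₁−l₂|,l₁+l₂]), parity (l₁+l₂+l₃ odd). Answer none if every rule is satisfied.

none

m₁+m₂+m₃ = 1 + 1 − 2 = 0  ✓
triangle: |1−3|=2 ≤ l₃=2 ≤ 1+3=4  ✓
parity: l₁+l₂+l₃ = 6 is even  ✓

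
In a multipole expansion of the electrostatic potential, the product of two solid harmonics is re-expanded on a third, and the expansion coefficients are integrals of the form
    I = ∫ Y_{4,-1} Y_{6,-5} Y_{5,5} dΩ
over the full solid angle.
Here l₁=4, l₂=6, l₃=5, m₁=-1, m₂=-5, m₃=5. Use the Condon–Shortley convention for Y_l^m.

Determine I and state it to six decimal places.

Σmᵢ = -1 ≠ 0, so the φ-integral vanishes; I = 0

0.000000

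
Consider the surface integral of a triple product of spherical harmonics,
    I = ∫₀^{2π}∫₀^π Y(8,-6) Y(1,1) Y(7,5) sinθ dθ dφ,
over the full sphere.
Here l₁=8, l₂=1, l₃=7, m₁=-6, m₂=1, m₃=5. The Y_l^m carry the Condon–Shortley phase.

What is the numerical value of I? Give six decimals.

0.291881

Rules hold: Σm=0, L=16 even, 7≤7≤9.
N = 17·3·15 = 765
Δ = 2!·14!·0!/17! = 1/2040
Racah Σ t=1..1: t=1:−1/25401600 = -1/25401600
⇒ 3j(8 1 7; 0 0 0)² = 8/255, sgn +1
Racah Σ t=2..2: t=2:+1/1916006400 = 1/1916006400
⇒ 3j(8 1 7; -6 1 5)² = 91/2040, sgn +1
4πI² = N·(3j₀)²·(3jₘ)² = 91/85
I = +1·√(1.07059/4π) = 0.29188132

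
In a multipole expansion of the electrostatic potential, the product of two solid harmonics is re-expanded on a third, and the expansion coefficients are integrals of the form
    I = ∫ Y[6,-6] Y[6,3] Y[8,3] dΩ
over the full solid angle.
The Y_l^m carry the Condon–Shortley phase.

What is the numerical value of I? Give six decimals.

Checks pass: Σm=0; 20 even; l₃=8∈[0,12].
(2·6+1)(2·6+1)(2·8+1) = 2873
Δ: 4! 8! 8! / 21! → 1/1309458150
sum: t=0:+1/49766400 t=1:−1/3110400 t=2:+1/1327104 t=3:−1/3110400 t=4:+1/49766400 = 1/6635520
3j²(6 6 8; 0 0 0) = Δ·Π!·Σ² = 350/46189  (sign +1)
sum: t=4:+1/696729600 = 1/696729600
3j²(6 6 8; -6 3 3) = Δ·Π!·Σ² = 33/4199  (sign -1)
combine: 4πI² = 2873·350/46189·33/4199 = 1050/6137
take √, sign -1: I = -0.11668409

-0.116684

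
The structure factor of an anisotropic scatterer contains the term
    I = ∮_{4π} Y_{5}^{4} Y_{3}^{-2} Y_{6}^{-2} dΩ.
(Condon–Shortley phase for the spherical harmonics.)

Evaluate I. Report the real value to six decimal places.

-0.139560

Rules hold: Σm=0, L=14 even, 2≤6≤8.
N = 11·7·13 = 1001
Δ = 2!·8!·4!/15! = 1/675675
Racah Σ t=0..2: t=0:+1/8640 t=1:−1/2304 t=2:+1/8640 = -7/34560
⇒ 3j(5 3 6; 0 0 0)² = 7/429, sgn -1
Racah Σ t=0..1: t=0:+1/60480 t=1:−1/967680 = 1/64512
⇒ 3j(5 3 6; 4 -2 -2)² = 15/1001, sgn +1
4πI² = N·(3j₀)²·(3jₘ)² = 35/143
I = -1·√(0.244755/4π) = -0.13956004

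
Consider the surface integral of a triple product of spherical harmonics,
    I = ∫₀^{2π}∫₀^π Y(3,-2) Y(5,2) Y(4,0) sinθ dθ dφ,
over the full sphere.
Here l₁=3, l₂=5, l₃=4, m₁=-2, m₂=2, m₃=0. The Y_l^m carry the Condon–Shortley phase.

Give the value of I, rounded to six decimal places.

-0.065427

m-sum 0 ✓  L=12 even ✓  2≤4≤8 ✓
Π(2lᵢ+1) = 7×11×9 = 693
triangle coeff Δ(3,5,4) = 1/180180
Σ_t [1,3]: t=1:−1/576 t=2:+1/144 t=3:−1/576 = 1/288
(3j)²=20/1001 [(3 5 4; 0 0 0)], sign=+1
Σ_t [3,4]: t=3:−1/576 t=4:+1/864 = -1/1728
(3j)²=5/1287 [(3 5 4; -2 2 0)], sign=-1
⇒ 4πI² = 100/1859
I = (-1)√(100/1859/(4π)) = -0.06542675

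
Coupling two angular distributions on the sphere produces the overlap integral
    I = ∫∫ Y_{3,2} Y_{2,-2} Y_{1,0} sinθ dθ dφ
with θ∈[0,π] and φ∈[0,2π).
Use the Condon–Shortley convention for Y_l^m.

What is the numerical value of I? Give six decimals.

m-sum 0 ✓  L=6 even ✓  1≤1≤5 ✓
Π(2lᵢ+1) = 7×5×3 = 105
triangle coeff Δ(3,2,1) = 1/105
Σ_t [2,2]: t=2:+1/4 = 1/4
(3j)²=3/35 [(3 2 1; 0 0 0)], sign=-1
Σ_t [0,0]: t=0:+1/24 = 1/24
(3j)²=1/21 [(3 2 1; 2 -2 0)], sign=-1
⇒ 4πI² = 3/7
I = (+1)√(3/7/(4π)) = 0.18467439

0.184674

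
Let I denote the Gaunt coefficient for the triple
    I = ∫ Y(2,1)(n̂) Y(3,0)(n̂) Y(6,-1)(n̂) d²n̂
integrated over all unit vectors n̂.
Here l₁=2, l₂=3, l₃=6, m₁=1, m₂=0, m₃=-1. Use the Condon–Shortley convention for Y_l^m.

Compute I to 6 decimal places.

|2−3|≤6≤2+3 violated ⇒ I = 0

0.000000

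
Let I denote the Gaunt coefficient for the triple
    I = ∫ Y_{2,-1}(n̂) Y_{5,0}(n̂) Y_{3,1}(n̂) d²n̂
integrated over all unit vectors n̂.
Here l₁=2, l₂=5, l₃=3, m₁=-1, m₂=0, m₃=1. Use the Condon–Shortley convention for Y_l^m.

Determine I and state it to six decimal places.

Checks pass: Σm=0; 10 even; l₃=3∈[3,7].
(2·2+1)(2·5+1)(2·3+1) = 385
Δ: 4! 0! 6! / 11! → 1/2310
sum: t=2:+1/144 = 1/144
3j²(2 5 3; 0 0 0) = Δ·Π!·Σ² = 10/231  (sign -1)
sum: t=3:−1/288 = -1/288
3j²(2 5 3; -1 0 1) = Δ·Π!·Σ² = 5/231  (sign -1)
combine: 4πI² = 385·10/231·5/231 = 250/693
take √, sign +1: I = 0.16943318

0.169433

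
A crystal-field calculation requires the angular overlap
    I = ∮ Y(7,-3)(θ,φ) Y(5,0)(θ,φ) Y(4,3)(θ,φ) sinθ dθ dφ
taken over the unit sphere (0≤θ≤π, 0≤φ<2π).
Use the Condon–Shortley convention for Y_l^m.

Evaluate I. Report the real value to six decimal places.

Checks pass: Σm=0; 16 even; l₃=4∈[2,12].
(2·7+1)(2·5+1)(2·4+1) = 1485
Δ: 8! 6! 2! / 17! → 1/6126120
sum: t=3:−1/69120 t=4:+1/20736 t=5:−1/69120 = 1/51840
3j²(7 5 4; 0 0 0) = Δ·Π!·Σ² = 280/21879  (sign +1)
sum: t=4:+1/414720 t=5:−1/172800 = -7/2073600
3j²(7 5 4; -3 0 3) = Δ·Π!·Σ² = 343/29172  (sign +1)
combine: 4πI² = 1485·280/21879·343/29172 = 120050/537251
take √, sign +1: I = 0.13334832

0.133348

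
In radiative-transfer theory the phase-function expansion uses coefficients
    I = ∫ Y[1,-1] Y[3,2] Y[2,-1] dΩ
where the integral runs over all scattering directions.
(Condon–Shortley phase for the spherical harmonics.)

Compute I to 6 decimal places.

0.261169

Checks pass: Σm=0; 6 even; l₃=2∈[2,4].
(2·1+1)(2·3+1)(2·2+1) = 105
Δ: 2! 0! 4! / 7! → 1/105
sum: t=1:−1/4 = -1/4
3j²(1 3 2; 0 0 0) = Δ·Π!·Σ² = 3/35  (sign -1)
sum: t=2:+1/12 = 1/12
3j²(1 3 2; -1 2 -1) = Δ·Π!·Σ² = 2/21  (sign -1)
combine: 4πI² = 105·3/35·2/21 = 6/7
take √, sign +1: I = 0.26116903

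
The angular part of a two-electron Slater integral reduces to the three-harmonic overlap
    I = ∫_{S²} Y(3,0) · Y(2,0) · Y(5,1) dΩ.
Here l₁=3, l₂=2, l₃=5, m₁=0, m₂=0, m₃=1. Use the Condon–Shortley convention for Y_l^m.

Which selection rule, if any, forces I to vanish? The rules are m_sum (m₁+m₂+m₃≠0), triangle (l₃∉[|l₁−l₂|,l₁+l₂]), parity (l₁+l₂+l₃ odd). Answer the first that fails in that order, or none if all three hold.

azimuthal sum: 0 + 0 + 1 = 1  ✗
1 ≤ 5 ≤ 5 (triangle on l)
L = 3 + 2 + 5 = 10 (even)

m_sum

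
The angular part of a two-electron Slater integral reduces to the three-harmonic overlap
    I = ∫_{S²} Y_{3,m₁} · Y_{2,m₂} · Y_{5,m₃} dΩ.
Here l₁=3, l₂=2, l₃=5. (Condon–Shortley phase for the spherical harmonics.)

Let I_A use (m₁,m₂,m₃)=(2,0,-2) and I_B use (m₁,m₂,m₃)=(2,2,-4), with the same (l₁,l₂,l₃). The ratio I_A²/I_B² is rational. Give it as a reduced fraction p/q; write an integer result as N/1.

1/2

l's match ⇒ only the (l;m) 3-j factors differ between A and B.
A: triangle coeff Δ(3,2,5) = 1/2310; Σ_t [0,0]: t=0:+1/480 = 1/480; (3j)²=3/110 [(3 2 5; 2 0 -2)], sign=-1
B: triangle coeff Δ(3,2,5) = 1/2310; Σ_t [0,0]: t=0:+1/2880 = 1/2880; (3j)²=3/55 [(3 2 5; 2 2 -4)], sign=-1
I_A²/I_B² = (3/110)/(3/55) = 1/2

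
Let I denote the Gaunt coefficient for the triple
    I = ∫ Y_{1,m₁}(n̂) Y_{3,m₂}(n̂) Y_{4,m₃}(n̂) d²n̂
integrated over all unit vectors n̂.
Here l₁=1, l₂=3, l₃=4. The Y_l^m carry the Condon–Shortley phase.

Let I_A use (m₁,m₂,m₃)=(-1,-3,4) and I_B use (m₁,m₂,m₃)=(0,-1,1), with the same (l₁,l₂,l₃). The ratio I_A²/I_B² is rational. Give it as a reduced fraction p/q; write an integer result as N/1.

Shared (l₁,l₂,l₃)=(1,3,4): N and (l;000)² cancel in I_A²/I_B².
A: Δ = 0!·2!·6!/9! = 1/252; Racah Σ t=0..0: t=0:+1/1440 = 1/1440; ⇒ 3j(1 3 4; -1 -3 4)² = 1/9, sgn +1
B: Δ = 0!·2!·6!/9! = 1/252; Racah Σ t=0..0: t=0:+1/48 = 1/48; ⇒ 3j(1 3 4; 0 -1 1)² = 5/84, sgn -1
I_A²/I_B² = (1/9)/(5/84) = 28/15

28/15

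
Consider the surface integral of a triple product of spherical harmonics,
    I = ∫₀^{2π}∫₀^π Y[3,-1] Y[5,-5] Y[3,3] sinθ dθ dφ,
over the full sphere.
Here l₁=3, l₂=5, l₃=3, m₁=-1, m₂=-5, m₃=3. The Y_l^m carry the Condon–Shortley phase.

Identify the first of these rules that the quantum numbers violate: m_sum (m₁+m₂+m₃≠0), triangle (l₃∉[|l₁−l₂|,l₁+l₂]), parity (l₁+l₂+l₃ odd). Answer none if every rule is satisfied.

azimuthal sum: -1 − 5 + 3 = -3  ✗
2 ≤ 3 ≤ 8 (triangle on l)
L = 3 + 5 + 3 = 11 (odd)

m_sum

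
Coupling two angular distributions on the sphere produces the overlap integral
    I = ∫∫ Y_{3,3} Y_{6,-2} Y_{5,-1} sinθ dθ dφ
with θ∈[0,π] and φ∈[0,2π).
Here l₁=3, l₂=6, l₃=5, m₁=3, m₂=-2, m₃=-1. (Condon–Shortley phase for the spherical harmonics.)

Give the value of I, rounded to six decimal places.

-0.174062

m-sum 0 ✓  L=14 even ✓  3≤5≤9 ✓
Π(2lᵢ+1) = 7×13×11 = 1001
triangle coeff Δ(3,6,5) = 1/675675
Σ_t [1,3]: t=1:−1/8640 t=2:+1/2304 t=3:−1/8640 = 7/34560
(3j)²=7/429 [(3 6 5; 0 0 0)], sign=-1
Σ_t [0,0]: t=0:+1/27648 = 1/27648
(3j)²=10/429 [(3 6 5; 3 -2 -1)], sign=+1
⇒ 4πI² = 490/1287
I = (-1)√(490/1287/(4π)) = -0.17406195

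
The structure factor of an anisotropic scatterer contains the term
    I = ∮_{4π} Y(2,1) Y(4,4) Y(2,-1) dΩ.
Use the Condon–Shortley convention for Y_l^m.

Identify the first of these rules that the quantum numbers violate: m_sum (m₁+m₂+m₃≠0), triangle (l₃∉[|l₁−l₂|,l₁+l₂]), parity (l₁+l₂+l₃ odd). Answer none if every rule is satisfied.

Σmᵢ = 4  ✗
l₃∈[|l₁−l₂|,l₁+l₂]=[2,6], have l₃=2
Σlᵢ = 8 ⇒ even

m_sum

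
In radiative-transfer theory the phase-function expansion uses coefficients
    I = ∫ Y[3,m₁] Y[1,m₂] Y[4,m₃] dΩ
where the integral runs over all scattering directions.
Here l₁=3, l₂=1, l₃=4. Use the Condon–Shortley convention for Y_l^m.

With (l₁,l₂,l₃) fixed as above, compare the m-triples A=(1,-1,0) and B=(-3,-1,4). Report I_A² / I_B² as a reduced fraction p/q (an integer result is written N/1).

3/14

Shared (l₁,l₂,l₃)=(3,1,4): N and (l;000)² cancel in I_A²/I_B².
A: Δ = 0!·6!·2!/9! = 1/252; Racah Σ t=0..0: t=0:+1/96 = 1/96; ⇒ 3j(3 1 4; 1 -1 0)² = 1/42, sgn +1
B: Δ = 0!·6!·2!/9! = 1/252; Racah Σ t=0..0: t=0:+1/1440 = 1/1440; ⇒ 3j(3 1 4; -3 -1 4)² = 1/9, sgn +1
I_A²/I_B² = (1/42)/(1/9) = 3/14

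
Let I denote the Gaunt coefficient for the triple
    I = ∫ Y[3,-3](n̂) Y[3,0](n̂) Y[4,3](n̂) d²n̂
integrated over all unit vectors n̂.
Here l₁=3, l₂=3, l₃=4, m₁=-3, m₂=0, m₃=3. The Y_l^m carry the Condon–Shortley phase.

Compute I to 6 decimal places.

0.203551

m-sum 0 ✓  L=10 even ✓  0≤4≤6 ✓
Π(2lᵢ+1) = 7×7×9 = 441
triangle coeff Δ(3,3,4) = 1/34650
Σ_t [0,2]: t=0:+1/72 t=1:−1/16 t=2:+1/72 = -5/144
(3j)²=2/77 [(3 3 4; 0 0 0)], sign=-1
Σ_t [2,2]: t=2:+1/288 = 1/288
(3j)²=1/22 [(3 3 4; -3 0 3)], sign=-1
⇒ 4πI² = 63/121
I = (+1)√(63/121/(4π)) = 0.20355073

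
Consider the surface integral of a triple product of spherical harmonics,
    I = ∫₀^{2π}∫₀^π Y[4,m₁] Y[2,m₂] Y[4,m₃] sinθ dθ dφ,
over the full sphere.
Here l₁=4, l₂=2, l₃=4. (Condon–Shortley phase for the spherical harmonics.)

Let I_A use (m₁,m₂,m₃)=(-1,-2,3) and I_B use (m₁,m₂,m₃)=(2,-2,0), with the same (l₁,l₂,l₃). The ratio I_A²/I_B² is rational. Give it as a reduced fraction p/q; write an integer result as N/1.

7/10

l's match ⇒ only the (l;m) 3-j factors differ between A and B.
A: triangle coeff Δ(4,2,4) = 1/13860; Σ_t [0,0]: t=0:+1/480 = 1/480; (3j)²=3/110 [(4 2 4; -1 -2 3)], sign=-1
B: triangle coeff Δ(4,2,4) = 1/13860; Σ_t [0,0]: t=0:+1/192 = 1/192; (3j)²=3/77 [(4 2 4; 2 -2 0)], sign=+1
I_A²/I_B² = (3/110)/(3/77) = 7/10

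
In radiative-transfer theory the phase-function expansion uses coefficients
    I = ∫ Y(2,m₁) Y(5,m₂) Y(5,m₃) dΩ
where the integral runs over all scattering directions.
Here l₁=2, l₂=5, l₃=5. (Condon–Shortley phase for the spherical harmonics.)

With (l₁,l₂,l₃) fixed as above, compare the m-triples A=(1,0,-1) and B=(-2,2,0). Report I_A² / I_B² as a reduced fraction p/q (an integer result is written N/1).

1/28

l's match ⇒ only the (l;m) 3-j factors differ between A and B.
A: triangle coeff Δ(2,5,5) = 1/38610; Σ_t [0,1]: t=0:+1/1440 t=1:−1/1152 = -1/5760; (3j)²=1/858 [(2 5 5; 1 0 -1)], sign=-1
B: triangle coeff Δ(2,5,5) = 1/38610; Σ_t [2,2]: t=2:+1/2880 = 1/2880; (3j)²=14/429 [(2 5 5; -2 2 0)], sign=-1
I_A²/I_B² = (1/858)/(14/429) = 1/28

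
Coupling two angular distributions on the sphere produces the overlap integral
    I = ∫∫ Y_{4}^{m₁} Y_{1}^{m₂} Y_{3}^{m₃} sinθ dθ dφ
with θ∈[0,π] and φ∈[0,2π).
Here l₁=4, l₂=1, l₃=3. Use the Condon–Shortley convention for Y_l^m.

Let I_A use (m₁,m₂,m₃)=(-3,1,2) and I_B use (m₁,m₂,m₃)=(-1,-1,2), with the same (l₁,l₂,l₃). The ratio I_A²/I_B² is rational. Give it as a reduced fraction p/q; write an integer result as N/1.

7/1

Same 4,1,3: normalisation and zero-m 3j drop out of the ratio.
A: Δ: 2! 6! 0! / 9! → 1/252; sum: t=2:+1/240 = 1/240; 3j²(4 1 3; -3 1 2) = Δ·Π!·Σ² = 1/12  (sign -1)
B: Δ: 2! 6! 0! / 9! → 1/252; sum: t=0:+1/240 = 1/240; 3j²(4 1 3; -1 -1 2) = Δ·Π!·Σ² = 1/84  (sign -1)
I_A²/I_B² = (1/12)/(1/84) = 7/1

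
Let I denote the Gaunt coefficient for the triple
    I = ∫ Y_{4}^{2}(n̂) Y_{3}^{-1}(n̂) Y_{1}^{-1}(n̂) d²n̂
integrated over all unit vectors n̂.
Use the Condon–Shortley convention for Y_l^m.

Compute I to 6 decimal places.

m-sum 0 ✓  L=8 even ✓  1≤1≤7 ✓
Π(2lᵢ+1) = 9×7×3 = 189
triangle coeff Δ(4,3,1) = 1/252
Σ_t [3,3]: t=3:−1/36 = -1/36
(3j)²=4/63 [(4 3 1; 0 0 0)], sign=+1
Σ_t [2,2]: t=2:+1/96 = 1/96
(3j)²=5/84 [(4 3 1; 2 -1 -1)], sign=+1
⇒ 4πI² = 5/7
I = (+1)√(5/7/(4π)) = 0.23841361

0.238414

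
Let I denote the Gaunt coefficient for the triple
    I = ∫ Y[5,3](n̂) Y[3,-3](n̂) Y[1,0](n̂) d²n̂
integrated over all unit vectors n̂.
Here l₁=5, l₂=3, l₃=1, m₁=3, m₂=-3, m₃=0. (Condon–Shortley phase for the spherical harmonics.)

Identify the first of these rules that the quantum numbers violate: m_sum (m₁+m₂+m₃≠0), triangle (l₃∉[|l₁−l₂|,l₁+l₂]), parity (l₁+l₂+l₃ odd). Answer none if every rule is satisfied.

azimuthal sum: 3 − 3 + 0 = 0  ✓
2 ≤ 1 ≤ 8 (triangle on l)  ✗
L = 5 + 3 + 1 = 9 (odd)

triangle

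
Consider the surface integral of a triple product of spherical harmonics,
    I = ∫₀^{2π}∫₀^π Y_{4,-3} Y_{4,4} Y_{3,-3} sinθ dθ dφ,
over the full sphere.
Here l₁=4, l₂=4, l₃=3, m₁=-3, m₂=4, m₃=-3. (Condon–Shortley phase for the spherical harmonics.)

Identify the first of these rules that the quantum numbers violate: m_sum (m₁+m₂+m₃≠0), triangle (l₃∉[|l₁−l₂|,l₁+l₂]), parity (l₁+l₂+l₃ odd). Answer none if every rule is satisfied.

m_sum

m₁+m₂+m₃ = -3 + 4 − 3 = -2  ✗
triangle: |4−4|=0 ≤ l₃=3 ≤ 4+4=8
parity: l₁+l₂+l₃ = 11 is odd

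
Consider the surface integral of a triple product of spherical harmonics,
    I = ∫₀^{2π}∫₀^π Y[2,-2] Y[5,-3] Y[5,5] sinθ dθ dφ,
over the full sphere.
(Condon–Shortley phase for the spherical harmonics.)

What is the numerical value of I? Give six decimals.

0.088588

Checks pass: Σm=0; 12 even; l₃=5∈[3,7].
(2·2+1)(2·5+1)(2·5+1) = 605
Δ: 2! 2! 8! / 13! → 1/38610
sum: t=0:+1/2880 t=1:−1/576 t=2:+1/2880 = -1/960
3j²(2 5 5; 0 0 0) = Δ·Π!·Σ² = 10/429  (sign +1)
sum: t=2:+1/161280 = 1/161280
3j²(2 5 5; -2 -3 5) = Δ·Π!·Σ² = 1/143  (sign +1)
combine: 4πI² = 605·10/429·1/143 = 50/507
take √, sign +1: I = 0.08858824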